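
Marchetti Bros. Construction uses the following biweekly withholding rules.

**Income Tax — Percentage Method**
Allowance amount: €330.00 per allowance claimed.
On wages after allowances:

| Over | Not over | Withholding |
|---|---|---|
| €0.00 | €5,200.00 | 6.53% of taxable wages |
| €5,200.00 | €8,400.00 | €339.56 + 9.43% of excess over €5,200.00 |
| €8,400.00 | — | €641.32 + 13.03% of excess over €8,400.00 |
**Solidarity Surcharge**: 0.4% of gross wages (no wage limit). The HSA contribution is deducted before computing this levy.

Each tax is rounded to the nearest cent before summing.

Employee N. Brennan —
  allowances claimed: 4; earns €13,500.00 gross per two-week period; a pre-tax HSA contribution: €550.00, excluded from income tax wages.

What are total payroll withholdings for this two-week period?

€1,113.99

Income Tax: taxable = €13,500.00 − €550.00 − 4×€330.00 = €11,630.00
  €641.32 + 13.03% × (€11,630.00 − €8,400.00) = €641.32 + 13.03% × €3,230.00 = €1,062.19
Solidarity Surcharge: 0.4% × €12,950.00 = €51.80
Total: €1,062.19 + €51.80 = €1,113.99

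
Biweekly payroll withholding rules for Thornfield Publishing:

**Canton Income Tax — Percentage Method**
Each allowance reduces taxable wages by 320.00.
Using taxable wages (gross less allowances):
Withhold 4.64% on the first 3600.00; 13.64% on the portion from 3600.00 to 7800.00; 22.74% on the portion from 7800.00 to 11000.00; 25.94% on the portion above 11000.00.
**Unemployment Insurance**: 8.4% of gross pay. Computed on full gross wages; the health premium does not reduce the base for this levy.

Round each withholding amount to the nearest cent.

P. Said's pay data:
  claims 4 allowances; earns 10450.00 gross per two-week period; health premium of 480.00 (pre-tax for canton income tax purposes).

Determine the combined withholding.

1820.11

Canton Income Tax: taxable = 10450.00 − 480.00 − 4×320.00 = 8690.00
  739.92 + 22.74% × (8690.00 − 7800.00) = 739.92 + 22.74% × 890.00 = 942.31
Unemployment Insurance: 8.4% × 10450.00 = 877.80
Total: 942.31 + 877.80 = 1820.11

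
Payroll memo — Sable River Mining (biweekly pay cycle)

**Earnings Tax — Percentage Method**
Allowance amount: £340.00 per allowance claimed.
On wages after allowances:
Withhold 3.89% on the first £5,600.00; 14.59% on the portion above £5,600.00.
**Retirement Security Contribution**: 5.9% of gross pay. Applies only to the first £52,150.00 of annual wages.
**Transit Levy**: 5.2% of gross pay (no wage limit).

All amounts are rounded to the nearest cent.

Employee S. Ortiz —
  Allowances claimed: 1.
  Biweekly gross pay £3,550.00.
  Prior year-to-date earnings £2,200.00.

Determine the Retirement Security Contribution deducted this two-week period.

Retirement Security Contribution: 5.9% × £3,550.00 = £209.45

£209.45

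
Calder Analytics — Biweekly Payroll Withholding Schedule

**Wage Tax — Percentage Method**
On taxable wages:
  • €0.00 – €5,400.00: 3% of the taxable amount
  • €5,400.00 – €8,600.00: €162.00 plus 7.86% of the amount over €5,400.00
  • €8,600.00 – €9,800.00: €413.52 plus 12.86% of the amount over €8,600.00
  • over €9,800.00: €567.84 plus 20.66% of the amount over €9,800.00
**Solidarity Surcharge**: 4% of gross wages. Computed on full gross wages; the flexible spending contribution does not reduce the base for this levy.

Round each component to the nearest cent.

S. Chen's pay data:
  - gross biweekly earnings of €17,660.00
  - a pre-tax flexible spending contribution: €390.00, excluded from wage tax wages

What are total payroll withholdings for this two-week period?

Wage Tax: taxable = €17,660.00 − €390.00 = €17,270.00
  €567.84 + 20.66% × (€17,270.00 − €9,800.00) = €567.84 + 20.66% × €7,470.00 = €2,111.14
Solidarity Surcharge: 4% × €17,660.00 = €706.40
Total: €2,111.14 + €706.40 = €2,817.54

€2,817.54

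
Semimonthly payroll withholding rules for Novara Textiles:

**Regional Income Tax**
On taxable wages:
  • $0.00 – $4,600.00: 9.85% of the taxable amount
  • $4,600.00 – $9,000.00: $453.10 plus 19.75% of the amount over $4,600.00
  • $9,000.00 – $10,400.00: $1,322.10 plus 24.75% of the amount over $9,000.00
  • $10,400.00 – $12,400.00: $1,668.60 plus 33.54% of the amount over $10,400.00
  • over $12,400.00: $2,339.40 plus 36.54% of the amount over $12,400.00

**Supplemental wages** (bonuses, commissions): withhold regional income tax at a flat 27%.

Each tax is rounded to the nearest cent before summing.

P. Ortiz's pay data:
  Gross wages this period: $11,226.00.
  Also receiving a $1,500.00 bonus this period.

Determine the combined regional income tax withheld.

$2,350.64

Regional Income Tax: taxable = $11,226.00
  $1,668.60 + 33.54% × ($11,226.00 − $10,400.00) = $1,668.60 + 33.54% × $826.00 = $1,945.64
Supplemental (27% flat on bonus): 27% × $1,500.00 = $405.00
Total regional income tax: $1,945.64 + $405.00 = $2,350.64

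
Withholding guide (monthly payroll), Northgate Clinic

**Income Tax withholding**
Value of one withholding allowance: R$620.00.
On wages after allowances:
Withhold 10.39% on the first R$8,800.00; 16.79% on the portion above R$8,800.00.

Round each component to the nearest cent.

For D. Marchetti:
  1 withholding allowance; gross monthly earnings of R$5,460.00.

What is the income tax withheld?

Income Tax: taxable = R$5,460.00 − 1×R$620.00 = R$4,840.00
  10.39% × R$4,840.00 = R$502.88

R$502.88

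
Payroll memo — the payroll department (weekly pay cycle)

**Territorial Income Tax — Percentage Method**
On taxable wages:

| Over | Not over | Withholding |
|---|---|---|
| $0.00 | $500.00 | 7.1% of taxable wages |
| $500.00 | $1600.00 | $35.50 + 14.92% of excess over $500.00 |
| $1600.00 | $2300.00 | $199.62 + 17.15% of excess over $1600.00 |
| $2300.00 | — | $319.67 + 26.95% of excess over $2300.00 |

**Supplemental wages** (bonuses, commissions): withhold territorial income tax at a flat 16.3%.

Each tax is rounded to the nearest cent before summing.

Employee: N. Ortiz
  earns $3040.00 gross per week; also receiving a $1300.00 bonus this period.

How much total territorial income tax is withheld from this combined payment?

Territorial Income Tax: taxable = $3040.00
  $319.67 + 26.95% × ($3040.00 − $2300.00) = $319.67 + 26.95% × $740.00 = $519.10
Supplemental (16.3% flat on bonus): 16.3% × $1300.00 = $211.90
Total territorial income tax: $519.10 + $211.90 = $731.00

$731.00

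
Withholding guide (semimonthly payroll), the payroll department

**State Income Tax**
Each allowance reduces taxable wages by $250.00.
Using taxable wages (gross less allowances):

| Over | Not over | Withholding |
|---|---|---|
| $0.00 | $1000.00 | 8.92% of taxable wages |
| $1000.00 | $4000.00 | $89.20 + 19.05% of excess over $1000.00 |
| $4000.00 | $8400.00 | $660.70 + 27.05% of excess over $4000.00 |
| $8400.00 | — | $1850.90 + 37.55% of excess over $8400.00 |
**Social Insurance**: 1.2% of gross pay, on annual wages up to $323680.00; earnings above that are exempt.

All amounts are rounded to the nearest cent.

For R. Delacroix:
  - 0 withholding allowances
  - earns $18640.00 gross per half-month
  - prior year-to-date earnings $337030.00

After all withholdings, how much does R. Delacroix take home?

$12943.98

State Income Tax: taxable = $18640.00
  $1850.90 + 37.55% × ($18640.00 − $8400.00) = $1850.90 + 37.55% × $10240.00 = $5696.02
Social Insurance: YTD $337030.00 ≥ cap $323680.00 → $0.00
Total withheld: $5696.02 + $0.00 = $5696.02
Net pay: $18640.00 − $5696.02 = $12943.98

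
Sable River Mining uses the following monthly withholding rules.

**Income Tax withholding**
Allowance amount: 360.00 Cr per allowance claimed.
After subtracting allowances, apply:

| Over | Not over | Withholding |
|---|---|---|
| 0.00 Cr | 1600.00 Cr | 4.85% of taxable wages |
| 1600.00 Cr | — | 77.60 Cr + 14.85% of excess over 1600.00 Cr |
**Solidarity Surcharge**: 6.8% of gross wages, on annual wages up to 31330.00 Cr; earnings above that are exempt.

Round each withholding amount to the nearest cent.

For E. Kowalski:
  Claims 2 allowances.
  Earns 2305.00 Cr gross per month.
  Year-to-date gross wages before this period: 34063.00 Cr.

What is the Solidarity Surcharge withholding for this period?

Solidarity Surcharge: YTD 34063.00 Cr ≥ cap 31330.00 Cr → 0.00 Cr

0.00 Cr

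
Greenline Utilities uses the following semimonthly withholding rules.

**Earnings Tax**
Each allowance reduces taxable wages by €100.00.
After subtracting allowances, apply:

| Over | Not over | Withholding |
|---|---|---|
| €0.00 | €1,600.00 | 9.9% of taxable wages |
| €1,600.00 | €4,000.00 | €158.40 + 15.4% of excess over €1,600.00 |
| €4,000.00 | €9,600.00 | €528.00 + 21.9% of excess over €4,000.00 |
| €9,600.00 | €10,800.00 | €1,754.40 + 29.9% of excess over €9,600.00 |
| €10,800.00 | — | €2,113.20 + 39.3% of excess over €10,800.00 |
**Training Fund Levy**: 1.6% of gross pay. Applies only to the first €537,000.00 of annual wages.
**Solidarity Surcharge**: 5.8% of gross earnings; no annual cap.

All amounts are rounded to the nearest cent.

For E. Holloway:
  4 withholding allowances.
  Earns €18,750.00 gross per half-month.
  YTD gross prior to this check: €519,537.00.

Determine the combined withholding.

Earnings Tax: taxable = €18,750.00 − 4×€100.00 = €18,350.00
  €2,113.20 + 39.3% × (€18,350.00 − €10,800.00) = €2,113.20 + 39.3% × €7,550.00 = €5,080.35
Training Fund Levy: cap €537,000.00 − YTD €519,537.00 = €17,463.00 subject; 1.6% × €17,463.00 = €279.41
Solidarity Surcharge: 5.8% × €18,750.00 = €1,087.50
Total: €5,080.35 + €279.41 + €1,087.50 = €6,447.26

€6,447.26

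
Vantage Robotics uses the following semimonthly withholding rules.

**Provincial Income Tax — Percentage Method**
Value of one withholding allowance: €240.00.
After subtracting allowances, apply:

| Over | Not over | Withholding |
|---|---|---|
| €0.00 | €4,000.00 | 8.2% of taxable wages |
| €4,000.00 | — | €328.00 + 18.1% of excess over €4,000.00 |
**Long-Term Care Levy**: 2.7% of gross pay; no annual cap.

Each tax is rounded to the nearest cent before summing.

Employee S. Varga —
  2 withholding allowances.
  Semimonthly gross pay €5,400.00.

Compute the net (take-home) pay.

Provincial Income Tax: taxable = €5,400.00 − 2×€240.00 = €4,920.00
  €328.00 + 18.1% × (€4,920.00 − €4,000.00) = €328.00 + 18.1% × €920.00 = €494.52
Long-Term Care Levy: 2.7% × €5,400.00 = €145.80
Total withheld: €494.52 + €145.80 = €640.32
Net pay: €5,400.00 − €640.32 = €4,759.68

€4,759.68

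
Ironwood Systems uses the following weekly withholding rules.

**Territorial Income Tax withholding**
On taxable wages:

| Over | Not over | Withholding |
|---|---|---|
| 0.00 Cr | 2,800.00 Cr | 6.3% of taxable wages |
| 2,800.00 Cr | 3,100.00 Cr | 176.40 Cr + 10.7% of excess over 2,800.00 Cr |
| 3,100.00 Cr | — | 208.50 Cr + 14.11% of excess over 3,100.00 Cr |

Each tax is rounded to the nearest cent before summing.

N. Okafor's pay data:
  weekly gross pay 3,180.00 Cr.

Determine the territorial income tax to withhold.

219.79 Cr

Territorial Income Tax: taxable = 3,180.00 Cr
  208.50 Cr + 14.11% × (3,180.00 Cr − 3,100.00 Cr) = 208.50 Cr + 14.11% × 80.00 Cr = 219.79 Cr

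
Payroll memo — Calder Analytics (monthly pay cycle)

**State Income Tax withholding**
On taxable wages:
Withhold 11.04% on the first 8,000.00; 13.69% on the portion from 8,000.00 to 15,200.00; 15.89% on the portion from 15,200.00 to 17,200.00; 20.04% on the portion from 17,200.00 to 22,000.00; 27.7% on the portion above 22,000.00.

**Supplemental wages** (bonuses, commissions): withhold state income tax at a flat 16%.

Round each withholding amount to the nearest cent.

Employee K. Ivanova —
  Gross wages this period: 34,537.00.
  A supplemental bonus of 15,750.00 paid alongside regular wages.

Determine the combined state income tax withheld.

State Income Tax: taxable = 34,537.00
  3,148.60 + 27.7% × (34,537.00 − 22,000.00) = 3,148.60 + 27.7% × 12,537.00 = 6,621.35
Supplemental (16% flat on bonus): 16% × 15,750.00 = 2,520.00
Total state income tax: 6,621.35 + 2,520.00 = 9,141.35

9,141.35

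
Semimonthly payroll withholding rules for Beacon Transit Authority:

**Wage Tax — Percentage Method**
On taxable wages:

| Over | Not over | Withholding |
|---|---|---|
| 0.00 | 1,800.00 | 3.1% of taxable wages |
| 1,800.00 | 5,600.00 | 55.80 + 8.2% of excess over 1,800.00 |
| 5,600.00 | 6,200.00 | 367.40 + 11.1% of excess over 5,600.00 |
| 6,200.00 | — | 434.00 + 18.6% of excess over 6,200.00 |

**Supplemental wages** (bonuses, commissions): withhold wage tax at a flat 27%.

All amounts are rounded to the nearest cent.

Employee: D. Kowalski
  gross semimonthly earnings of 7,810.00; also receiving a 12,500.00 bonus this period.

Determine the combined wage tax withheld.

Wage Tax: taxable = 7,810.00
  434.00 + 18.6% × (7,810.00 − 6,200.00) = 434.00 + 18.6% × 1,610.00 = 733.46
Supplemental (27% flat on bonus): 27% × 12,500.00 = 3,375.00
Total wage tax: 733.46 + 3,375.00 = 4,108.46

4,108.46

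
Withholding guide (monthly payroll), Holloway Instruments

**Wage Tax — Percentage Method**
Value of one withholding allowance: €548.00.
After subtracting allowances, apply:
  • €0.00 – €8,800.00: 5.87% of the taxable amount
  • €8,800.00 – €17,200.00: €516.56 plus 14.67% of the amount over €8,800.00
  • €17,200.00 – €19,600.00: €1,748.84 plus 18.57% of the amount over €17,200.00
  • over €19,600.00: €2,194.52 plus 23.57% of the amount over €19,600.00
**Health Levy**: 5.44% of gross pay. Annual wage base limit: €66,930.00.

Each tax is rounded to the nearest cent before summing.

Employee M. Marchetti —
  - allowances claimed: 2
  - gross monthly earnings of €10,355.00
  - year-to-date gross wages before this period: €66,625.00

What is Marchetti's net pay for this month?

Wage Tax: taxable = €10,355.00 − 2×€548.00 = €9,259.00
  €516.56 + 14.67% × (€9,259.00 − €8,800.00) = €516.56 + 14.67% × €459.00 = €583.90
Health Levy: cap €66,930.00 − YTD €66,625.00 = €305.00 subject; 5.44% × €305.00 = €16.59
Total withheld: €583.90 + €16.59 = €600.49
Net pay: €10,355.00 − €600.49 = €9,754.51

€9,754.51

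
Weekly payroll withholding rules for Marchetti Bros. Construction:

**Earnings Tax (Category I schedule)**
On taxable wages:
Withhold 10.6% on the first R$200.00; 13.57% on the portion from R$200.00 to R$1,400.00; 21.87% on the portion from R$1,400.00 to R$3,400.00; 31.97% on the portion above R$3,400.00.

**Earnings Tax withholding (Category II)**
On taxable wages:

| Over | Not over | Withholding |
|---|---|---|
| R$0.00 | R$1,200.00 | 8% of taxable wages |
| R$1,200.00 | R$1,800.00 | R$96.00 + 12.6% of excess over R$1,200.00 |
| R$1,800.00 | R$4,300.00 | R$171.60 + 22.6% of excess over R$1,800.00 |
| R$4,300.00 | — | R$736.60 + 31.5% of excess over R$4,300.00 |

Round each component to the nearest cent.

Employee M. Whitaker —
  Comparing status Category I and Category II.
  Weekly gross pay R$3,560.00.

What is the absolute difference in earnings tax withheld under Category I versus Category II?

Earnings Tax (Category I): taxable = R$3,560.00
  R$621.44 + 31.97% × (R$3,560.00 − R$3,400.00) = R$621.44 + 31.97% × R$160.00 = R$672.59
Earnings Tax (Category II): taxable = R$3,560.00
  R$171.60 + 22.6% × (R$3,560.00 − R$1,800.00) = R$171.60 + 22.6% × R$1,760.00 = R$569.36
Difference: |R$672.59 − R$569.36| = R$103.23 (higher under Category I)

R$103.23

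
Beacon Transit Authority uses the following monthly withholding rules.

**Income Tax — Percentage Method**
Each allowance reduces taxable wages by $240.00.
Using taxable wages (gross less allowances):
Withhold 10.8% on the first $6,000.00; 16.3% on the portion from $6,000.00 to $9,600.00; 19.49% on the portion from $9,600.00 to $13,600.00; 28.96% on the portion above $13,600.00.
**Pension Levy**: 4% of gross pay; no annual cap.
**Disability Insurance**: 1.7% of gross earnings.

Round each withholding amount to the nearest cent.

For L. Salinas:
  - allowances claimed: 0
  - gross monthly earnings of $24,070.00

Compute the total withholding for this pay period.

Income Tax: taxable = $24,070.00
  $2,014.40 + 28.96% × ($24,070.00 − $13,600.00) = $2,014.40 + 28.96% × $10,470.00 = $5,046.51
Pension Levy: 4% × $24,070.00 = $962.80
Disability Insurance: 1.7% × $24,070.00 = $409.19
Total: $5,046.51 + $962.80 + $409.19 = $6,418.50

$6,418.50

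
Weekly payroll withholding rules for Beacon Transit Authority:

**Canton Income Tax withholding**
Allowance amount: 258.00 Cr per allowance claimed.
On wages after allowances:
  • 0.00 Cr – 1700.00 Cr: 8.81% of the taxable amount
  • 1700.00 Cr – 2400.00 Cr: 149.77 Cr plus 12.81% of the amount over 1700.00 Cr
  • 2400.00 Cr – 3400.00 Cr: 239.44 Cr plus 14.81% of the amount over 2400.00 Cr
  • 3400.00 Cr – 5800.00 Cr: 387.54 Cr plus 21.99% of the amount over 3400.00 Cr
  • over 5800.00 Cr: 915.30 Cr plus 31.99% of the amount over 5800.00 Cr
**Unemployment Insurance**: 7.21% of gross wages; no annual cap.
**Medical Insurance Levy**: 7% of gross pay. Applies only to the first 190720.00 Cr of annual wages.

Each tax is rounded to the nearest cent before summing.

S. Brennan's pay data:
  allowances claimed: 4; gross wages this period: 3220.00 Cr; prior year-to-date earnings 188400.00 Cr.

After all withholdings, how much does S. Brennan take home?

Canton Income Tax: taxable = 3220.00 Cr − 4×258.00 Cr = 2188.00 Cr
  149.77 Cr + 12.81% × (2188.00 Cr − 1700.00 Cr) = 149.77 Cr + 12.81% × 488.00 Cr = 212.28 Cr
Unemployment Insurance: 7.21% × 3220.00 Cr = 232.16 Cr
Medical Insurance Levy: cap 190720.00 Cr − YTD 188400.00 Cr = 2320.00 Cr subject; 7% × 2320.00 Cr = 162.40 Cr
Total withheld: 212.28 Cr + 232.16 Cr + 162.40 Cr = 606.84 Cr
Net pay: 3220.00 Cr − 606.84 Cr = 2613.16 Cr

2613.16 Cr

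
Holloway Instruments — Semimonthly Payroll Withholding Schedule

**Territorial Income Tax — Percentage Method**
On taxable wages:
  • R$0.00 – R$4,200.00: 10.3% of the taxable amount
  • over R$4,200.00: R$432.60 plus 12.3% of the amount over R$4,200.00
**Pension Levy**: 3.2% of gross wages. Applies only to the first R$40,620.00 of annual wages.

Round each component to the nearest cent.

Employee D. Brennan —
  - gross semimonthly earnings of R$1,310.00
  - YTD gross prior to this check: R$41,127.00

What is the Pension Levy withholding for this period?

R$0.00

Pension Levy: YTD R$41,127.00 ≥ cap R$40,620.00 → R$0.00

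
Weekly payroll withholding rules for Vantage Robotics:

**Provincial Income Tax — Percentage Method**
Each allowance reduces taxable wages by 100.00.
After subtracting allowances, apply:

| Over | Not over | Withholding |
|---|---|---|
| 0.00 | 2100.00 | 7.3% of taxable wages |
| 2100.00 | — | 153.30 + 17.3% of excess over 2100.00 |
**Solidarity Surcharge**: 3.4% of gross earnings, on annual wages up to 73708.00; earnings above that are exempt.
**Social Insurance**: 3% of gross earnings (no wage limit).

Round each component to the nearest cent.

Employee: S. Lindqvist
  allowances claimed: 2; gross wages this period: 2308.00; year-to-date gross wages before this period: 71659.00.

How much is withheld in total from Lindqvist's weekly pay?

293.59

Provincial Income Tax: taxable = 2308.00 − 2×100.00 = 2108.00
  153.30 + 17.3% × (2108.00 − 2100.00) = 153.30 + 17.3% × 8.00 = 154.68
Solidarity Surcharge: cap 73708.00 − YTD 71659.00 = 2049.00 subject; 3.4% × 2049.00 = 69.67
Social Insurance: 3% × 2308.00 = 69.24
Total: 154.68 + 69.67 + 69.24 = 293.59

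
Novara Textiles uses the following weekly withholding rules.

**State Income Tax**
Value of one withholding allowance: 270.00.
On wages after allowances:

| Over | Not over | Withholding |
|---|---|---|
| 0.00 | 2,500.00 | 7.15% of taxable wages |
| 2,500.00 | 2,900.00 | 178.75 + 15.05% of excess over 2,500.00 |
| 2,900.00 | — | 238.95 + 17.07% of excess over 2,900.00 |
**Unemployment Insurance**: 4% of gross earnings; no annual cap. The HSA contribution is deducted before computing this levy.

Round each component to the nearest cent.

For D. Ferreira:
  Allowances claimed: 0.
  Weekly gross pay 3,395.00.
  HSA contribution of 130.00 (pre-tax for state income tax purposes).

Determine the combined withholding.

431.86

State Income Tax: taxable = 3,395.00 − 130.00 = 3,265.00
  238.95 + 17.07% × (3,265.00 − 2,900.00) = 238.95 + 17.07% × 365.00 = 301.26
Unemployment Insurance: 4% × 3,265.00 = 130.60
Total: 301.26 + 130.60 = 431.86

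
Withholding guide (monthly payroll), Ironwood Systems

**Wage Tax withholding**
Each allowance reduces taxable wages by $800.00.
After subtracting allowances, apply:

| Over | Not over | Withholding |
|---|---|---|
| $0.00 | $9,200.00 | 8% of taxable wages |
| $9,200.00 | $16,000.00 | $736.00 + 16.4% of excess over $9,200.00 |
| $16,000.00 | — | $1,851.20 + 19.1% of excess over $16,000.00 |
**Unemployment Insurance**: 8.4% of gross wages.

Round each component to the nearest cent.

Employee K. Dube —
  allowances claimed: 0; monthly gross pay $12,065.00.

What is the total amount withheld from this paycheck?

$2,219.32

Wage Tax: taxable = $12,065.00
  $736.00 + 16.4% × ($12,065.00 − $9,200.00) = $736.00 + 16.4% × $2,865.00 = $1,205.86
Unemployment Insurance: 8.4% × $12,065.00 = $1,013.46
Total: $1,205.86 + $1,013.46 = $2,219.32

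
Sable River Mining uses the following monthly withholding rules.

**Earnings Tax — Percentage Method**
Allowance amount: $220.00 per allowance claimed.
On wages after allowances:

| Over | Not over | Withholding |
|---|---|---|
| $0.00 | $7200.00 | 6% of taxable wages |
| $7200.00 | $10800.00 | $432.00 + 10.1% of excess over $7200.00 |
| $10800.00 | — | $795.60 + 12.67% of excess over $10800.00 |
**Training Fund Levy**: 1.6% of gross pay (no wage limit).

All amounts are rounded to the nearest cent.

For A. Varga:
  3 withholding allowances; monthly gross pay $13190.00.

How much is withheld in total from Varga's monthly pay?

$1225.83

Earnings Tax: taxable = $13190.00 − 3×$220.00 = $12530.00
  $795.60 + 12.67% × ($12530.00 − $10800.00) = $795.60 + 12.67% × $1730.00 = $1014.79
Training Fund Levy: 1.6% × $13190.00 = $211.04
Total: $1014.79 + $211.04 = $1225.83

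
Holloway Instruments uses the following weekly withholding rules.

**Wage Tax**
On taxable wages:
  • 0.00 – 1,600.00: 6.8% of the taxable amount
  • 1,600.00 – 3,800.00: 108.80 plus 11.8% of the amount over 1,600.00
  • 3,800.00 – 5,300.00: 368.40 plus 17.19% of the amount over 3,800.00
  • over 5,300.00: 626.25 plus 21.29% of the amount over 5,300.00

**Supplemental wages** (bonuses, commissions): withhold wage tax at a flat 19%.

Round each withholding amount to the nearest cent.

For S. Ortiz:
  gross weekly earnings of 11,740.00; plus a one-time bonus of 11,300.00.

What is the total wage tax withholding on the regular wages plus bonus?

4,144.33

Wage Tax: taxable = 11,740.00
  626.25 + 21.29% × (11,740.00 − 5,300.00) = 626.25 + 21.29% × 6,440.00 = 1,997.33
Supplemental (19% flat on bonus): 19% × 11,300.00 = 2,147.00
Total wage tax: 1,997.33 + 2,147.00 = 4,144.33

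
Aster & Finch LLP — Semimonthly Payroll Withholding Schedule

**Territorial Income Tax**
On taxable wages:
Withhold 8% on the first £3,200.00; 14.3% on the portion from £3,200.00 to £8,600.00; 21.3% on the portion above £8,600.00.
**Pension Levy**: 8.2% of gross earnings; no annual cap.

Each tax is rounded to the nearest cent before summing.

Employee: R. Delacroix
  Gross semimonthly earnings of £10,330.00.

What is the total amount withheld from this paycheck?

£2,243.75

Territorial Income Tax: taxable = £10,330.00
  £1,028.20 + 21.3% × (£10,330.00 − £8,600.00) = £1,028.20 + 21.3% × £1,730.00 = £1,396.69
Pension Levy: 8.2% × £10,330.00 = £847.06
Total: £1,396.69 + £847.06 = £2,243.75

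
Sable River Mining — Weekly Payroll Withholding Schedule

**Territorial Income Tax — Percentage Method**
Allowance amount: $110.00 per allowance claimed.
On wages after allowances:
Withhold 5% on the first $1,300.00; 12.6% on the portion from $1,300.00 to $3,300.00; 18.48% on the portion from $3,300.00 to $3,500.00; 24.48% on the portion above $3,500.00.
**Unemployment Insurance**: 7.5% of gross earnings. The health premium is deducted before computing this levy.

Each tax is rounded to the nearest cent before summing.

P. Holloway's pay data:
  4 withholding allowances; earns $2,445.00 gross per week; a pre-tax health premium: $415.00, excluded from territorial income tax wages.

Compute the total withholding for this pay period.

$253.79

Territorial Income Tax: taxable = $2,445.00 − $415.00 − 4×$110.00 = $1,590.00
  $65.00 + 12.6% × ($1,590.00 − $1,300.00) = $65.00 + 12.6% × $290.00 = $101.54
Unemployment Insurance: 7.5% × $2,030.00 = $152.25
Total: $101.54 + $152.25 = $253.79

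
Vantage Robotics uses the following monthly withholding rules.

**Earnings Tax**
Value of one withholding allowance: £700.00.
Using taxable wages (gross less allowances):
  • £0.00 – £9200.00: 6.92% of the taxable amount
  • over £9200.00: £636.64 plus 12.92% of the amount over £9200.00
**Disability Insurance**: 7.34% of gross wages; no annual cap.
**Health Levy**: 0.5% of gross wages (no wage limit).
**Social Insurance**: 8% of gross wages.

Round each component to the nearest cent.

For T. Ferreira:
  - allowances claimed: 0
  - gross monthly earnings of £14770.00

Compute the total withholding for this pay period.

Earnings Tax: taxable = £14770.00
  £636.64 + 12.92% × (£14770.00 − £9200.00) = £636.64 + 12.92% × £5570.00 = £1356.28
Disability Insurance: 7.34% × £14770.00 = £1084.12
Health Levy: 0.5% × £14770.00 = £73.85
Social Insurance: 8% × £14770.00 = £1181.60
Total: £1356.28 + £1084.12 + £73.85 + £1181.60 = £3695.85

£3695.85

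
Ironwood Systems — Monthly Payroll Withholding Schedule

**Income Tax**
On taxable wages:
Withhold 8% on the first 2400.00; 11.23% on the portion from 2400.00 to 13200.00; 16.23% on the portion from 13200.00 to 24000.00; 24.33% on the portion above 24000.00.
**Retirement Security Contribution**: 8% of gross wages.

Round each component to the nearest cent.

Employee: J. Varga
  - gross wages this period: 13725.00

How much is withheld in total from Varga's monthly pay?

2588.05

Income Tax: taxable = 13725.00
  1404.84 + 16.23% × (13725.00 − 13200.00) = 1404.84 + 16.23% × 525.00 = 1490.05
Retirement Security Contribution: 8% × 13725.00 = 1098.00
Total: 1490.05 + 1098.00 = 2588.05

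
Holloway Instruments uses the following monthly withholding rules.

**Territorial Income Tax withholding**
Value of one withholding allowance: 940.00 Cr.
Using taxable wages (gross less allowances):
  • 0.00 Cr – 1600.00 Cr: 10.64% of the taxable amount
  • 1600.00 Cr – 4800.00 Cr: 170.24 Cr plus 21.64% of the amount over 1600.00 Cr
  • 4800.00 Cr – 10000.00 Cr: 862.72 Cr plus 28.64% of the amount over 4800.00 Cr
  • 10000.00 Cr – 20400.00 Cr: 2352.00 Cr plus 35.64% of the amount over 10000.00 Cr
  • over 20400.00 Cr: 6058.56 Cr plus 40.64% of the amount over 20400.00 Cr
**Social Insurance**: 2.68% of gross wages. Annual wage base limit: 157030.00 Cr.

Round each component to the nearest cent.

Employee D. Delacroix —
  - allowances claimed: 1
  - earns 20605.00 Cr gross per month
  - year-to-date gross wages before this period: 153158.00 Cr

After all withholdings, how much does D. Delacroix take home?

14704.62 Cr

Territorial Income Tax: taxable = 20605.00 Cr − 1×940.00 Cr = 19665.00 Cr
  2352.00 Cr + 35.64% × (19665.00 Cr − 10000.00 Cr) = 2352.00 Cr + 35.64% × 9665.00 Cr = 5796.61 Cr
Social Insurance: cap 157030.00 Cr − YTD 153158.00 Cr = 3872.00 Cr subject; 2.68% × 3872.00 Cr = 103.77 Cr
Total withheld: 5796.61 Cr + 103.77 Cr = 5900.38 Cr
Net pay: 20605.00 Cr − 5900.38 Cr = 14704.62 Cr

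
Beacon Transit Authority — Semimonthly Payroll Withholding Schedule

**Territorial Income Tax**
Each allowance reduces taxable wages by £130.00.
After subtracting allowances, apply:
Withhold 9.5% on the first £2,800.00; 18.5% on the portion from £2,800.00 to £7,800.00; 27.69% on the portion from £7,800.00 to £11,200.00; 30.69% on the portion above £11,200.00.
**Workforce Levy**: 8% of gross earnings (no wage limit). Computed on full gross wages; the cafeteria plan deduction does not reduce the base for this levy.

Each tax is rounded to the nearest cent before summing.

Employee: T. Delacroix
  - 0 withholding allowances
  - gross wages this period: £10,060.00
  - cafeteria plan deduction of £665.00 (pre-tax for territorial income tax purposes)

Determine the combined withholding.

Territorial Income Tax: taxable = £10,060.00 − £665.00 = £9,395.00
  £1,191.00 + 27.69% × (£9,395.00 − £7,800.00) = £1,191.00 + 27.69% × £1,595.00 = £1,632.66
Workforce Levy: 8% × £10,060.00 = £804.80
Total: £1,632.66 + £804.80 = £2,437.46

£2,437.46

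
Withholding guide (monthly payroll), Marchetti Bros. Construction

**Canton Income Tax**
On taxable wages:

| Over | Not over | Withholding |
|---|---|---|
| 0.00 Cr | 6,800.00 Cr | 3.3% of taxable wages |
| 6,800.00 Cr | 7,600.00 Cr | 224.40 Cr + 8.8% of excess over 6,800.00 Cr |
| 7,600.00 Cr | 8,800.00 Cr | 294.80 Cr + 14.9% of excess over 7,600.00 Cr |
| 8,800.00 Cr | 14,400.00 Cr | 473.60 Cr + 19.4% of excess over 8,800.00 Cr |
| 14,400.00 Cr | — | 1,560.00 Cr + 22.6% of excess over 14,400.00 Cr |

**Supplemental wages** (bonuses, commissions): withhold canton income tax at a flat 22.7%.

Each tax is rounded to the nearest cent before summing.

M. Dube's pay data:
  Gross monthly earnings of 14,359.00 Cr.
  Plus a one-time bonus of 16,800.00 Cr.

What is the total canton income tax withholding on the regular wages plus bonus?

5,365.65 Cr

Canton Income Tax: taxable = 14,359.00 Cr
  473.60 Cr + 19.4% × (14,359.00 Cr − 8,800.00 Cr) = 473.60 Cr + 19.4% × 5,559.00 Cr = 1,552.05 Cr
Supplemental (22.7% flat on bonus): 22.7% × 16,800.00 Cr = 3,813.60 Cr
Total canton income tax: 1,552.05 Cr + 3,813.60 Cr = 5,365.65 Cr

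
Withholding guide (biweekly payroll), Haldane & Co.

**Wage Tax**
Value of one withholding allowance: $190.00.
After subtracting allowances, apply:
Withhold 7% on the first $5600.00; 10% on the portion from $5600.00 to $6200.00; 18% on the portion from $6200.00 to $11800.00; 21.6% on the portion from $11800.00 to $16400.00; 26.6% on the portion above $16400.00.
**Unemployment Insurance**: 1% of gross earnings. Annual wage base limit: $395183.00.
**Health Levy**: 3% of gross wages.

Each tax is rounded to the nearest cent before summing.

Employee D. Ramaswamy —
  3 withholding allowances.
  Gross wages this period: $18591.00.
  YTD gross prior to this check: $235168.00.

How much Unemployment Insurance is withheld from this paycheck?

Unemployment Insurance: 1% × $18591.00 = $185.91

$185.91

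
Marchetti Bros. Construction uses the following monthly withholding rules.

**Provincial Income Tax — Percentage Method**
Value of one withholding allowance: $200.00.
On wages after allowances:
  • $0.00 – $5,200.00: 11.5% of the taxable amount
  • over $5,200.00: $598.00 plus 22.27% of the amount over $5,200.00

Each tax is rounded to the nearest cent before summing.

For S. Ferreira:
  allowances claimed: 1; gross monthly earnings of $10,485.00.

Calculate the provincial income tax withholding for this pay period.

$1,730.43

Provincial Income Tax: taxable = $10,485.00 − 1×$200.00 = $10,285.00
  $598.00 + 22.27% × ($10,285.00 − $5,200.00) = $598.00 + 22.27% × $5,085.00 = $1,730.43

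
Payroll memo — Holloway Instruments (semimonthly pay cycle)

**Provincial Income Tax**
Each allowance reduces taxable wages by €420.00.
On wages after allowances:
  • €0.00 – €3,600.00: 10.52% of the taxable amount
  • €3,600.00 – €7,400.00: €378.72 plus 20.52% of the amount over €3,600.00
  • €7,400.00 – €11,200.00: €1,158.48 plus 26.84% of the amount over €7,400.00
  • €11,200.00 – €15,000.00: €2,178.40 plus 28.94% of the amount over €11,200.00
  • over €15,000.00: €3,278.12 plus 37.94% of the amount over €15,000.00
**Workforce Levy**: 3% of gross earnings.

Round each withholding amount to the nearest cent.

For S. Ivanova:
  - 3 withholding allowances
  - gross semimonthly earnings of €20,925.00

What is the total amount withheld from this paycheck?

€5,675.77

Provincial Income Tax: taxable = €20,925.00 − 3×€420.00 = €19,665.00
  €3,278.12 + 37.94% × (€19,665.00 − €15,000.00) = €3,278.12 + 37.94% × €4,665.00 = €5,048.02
Workforce Levy: 3% × €20,925.00 = €627.75
Total: €5,048.02 + €627.75 = €5,675.77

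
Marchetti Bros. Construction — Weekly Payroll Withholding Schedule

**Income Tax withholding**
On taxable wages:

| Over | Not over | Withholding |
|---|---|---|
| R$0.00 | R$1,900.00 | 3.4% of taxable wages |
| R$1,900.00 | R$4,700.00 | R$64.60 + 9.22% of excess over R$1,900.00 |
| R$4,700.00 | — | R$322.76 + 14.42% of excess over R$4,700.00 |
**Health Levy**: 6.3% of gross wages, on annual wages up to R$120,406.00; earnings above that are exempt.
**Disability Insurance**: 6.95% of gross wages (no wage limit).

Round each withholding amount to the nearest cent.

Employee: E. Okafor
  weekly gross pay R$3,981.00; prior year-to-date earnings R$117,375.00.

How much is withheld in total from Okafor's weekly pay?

Income Tax: taxable = R$3,981.00
  R$64.60 + 9.22% × (R$3,981.00 − R$1,900.00) = R$64.60 + 9.22% × R$2,081.00 = R$256.47
Health Levy: cap R$120,406.00 − YTD R$117,375.00 = R$3,031.00 subject; 6.3% × R$3,031.00 = R$190.95
Disability Insurance: 6.95% × R$3,981.00 = R$276.68
Total: R$256.47 + R$190.95 + R$276.68 = R$724.10

R$724.10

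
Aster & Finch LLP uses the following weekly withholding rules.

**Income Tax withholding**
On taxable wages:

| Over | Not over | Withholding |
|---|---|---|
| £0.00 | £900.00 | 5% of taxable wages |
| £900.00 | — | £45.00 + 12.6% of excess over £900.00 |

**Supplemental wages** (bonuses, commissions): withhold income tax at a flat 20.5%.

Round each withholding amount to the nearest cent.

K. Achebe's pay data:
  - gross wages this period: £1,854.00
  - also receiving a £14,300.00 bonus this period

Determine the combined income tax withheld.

£3,096.70

Income Tax: taxable = £1,854.00
  £45.00 + 12.6% × (£1,854.00 − £900.00) = £45.00 + 12.6% × £954.00 = £165.20
Supplemental (20.5% flat on bonus): 20.5% × £14,300.00 = £2,931.50
Total income tax: £165.20 + £2,931.50 = £3,096.70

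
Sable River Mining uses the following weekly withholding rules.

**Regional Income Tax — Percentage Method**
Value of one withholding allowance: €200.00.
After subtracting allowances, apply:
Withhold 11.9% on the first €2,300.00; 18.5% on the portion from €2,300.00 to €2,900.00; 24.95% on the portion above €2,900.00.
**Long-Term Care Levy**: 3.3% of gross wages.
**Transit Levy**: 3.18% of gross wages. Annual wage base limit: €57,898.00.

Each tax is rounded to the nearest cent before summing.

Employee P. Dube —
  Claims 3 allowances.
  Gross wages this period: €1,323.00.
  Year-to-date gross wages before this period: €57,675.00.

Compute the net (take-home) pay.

€1,186.21

Regional Income Tax: taxable = €1,323.00 − 3×€200.00 = €723.00
  11.9% × €723.00 = €86.04
Long-Term Care Levy: 3.3% × €1,323.00 = €43.66
Transit Levy: cap €57,898.00 − YTD €57,675.00 = €223.00 subject; 3.18% × €223.00 = €7.09
Total withheld: €86.04 + €43.66 + €7.09 = €136.79
Net pay: €1,323.00 − €136.79 = €1,186.21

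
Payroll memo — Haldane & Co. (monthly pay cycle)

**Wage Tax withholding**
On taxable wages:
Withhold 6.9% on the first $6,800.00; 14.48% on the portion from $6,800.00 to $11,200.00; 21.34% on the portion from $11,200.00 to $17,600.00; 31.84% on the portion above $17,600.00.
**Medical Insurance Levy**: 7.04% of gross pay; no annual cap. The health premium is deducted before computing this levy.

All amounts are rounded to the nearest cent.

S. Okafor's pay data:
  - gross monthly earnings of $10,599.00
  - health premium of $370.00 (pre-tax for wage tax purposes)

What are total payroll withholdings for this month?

Wage Tax: taxable = $10,599.00 − $370.00 = $10,229.00
  $469.20 + 14.48% × ($10,229.00 − $6,800.00) = $469.20 + 14.48% × $3,429.00 = $965.72
Medical Insurance Levy: 7.04% × $10,229.00 = $720.12
Total: $965.72 + $720.12 = $1,685.84

$1,685.84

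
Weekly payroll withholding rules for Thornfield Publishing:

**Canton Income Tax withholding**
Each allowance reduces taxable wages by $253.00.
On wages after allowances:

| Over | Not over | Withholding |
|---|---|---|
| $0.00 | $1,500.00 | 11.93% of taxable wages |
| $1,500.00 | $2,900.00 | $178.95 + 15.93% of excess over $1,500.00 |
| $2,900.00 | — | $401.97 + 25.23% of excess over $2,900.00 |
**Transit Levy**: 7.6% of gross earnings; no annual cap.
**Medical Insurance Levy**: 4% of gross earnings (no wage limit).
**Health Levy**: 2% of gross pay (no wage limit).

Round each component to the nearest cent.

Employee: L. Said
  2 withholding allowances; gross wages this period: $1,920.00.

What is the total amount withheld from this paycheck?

Canton Income Tax: taxable = $1,920.00 − 2×$253.00 = $1,414.00
  11.93% × $1,414.00 = $168.69
Transit Levy: 7.6% × $1,920.00 = $145.92
Medical Insurance Levy: 4% × $1,920.00 = $76.80
Health Levy: 2% × $1,920.00 = $38.40
Total: $168.69 + $145.92 + $76.80 + $38.40 = $429.81

$429.81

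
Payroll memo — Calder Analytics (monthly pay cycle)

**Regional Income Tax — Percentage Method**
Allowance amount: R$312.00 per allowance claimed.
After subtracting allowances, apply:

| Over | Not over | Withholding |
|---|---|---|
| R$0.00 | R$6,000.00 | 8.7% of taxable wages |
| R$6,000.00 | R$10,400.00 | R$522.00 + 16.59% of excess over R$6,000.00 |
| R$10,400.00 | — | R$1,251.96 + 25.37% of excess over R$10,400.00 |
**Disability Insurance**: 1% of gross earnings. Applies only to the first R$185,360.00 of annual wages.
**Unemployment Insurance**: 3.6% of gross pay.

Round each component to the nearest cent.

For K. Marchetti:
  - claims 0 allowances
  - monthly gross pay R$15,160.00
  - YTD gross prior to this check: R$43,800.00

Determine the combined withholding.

Regional Income Tax: taxable = R$15,160.00
  R$1,251.96 + 25.37% × (R$15,160.00 − R$10,400.00) = R$1,251.96 + 25.37% × R$4,760.00 = R$2,459.57
Disability Insurance: 1% × R$15,160.00 = R$151.60
Unemployment Insurance: 3.6% × R$15,160.00 = R$545.76
Total: R$2,459.57 + R$151.60 + R$545.76 = R$3,156.93

R$3,156.93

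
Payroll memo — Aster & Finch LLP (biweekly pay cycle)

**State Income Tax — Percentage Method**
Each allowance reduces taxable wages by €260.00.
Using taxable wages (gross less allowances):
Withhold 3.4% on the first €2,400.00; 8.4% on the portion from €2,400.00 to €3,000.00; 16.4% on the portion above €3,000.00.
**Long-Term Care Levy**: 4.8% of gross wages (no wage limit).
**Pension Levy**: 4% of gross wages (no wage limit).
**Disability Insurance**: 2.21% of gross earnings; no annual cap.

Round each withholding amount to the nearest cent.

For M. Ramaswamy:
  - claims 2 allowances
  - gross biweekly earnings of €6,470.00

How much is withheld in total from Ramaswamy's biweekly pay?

State Income Tax: taxable = €6,470.00 − 2×€260.00 = €5,950.00
  €132.00 + 16.4% × (€5,950.00 − €3,000.00) = €132.00 + 16.4% × €2,950.00 = €615.80
Long-Term Care Levy: 4.8% × €6,470.00 = €310.56
Pension Levy: 4% × €6,470.00 = €258.80
Disability Insurance: 2.21% × €6,470.00 = €142.99
Total: €615.80 + €310.56 + €258.80 + €142.99 = €1,328.15

€1,328.15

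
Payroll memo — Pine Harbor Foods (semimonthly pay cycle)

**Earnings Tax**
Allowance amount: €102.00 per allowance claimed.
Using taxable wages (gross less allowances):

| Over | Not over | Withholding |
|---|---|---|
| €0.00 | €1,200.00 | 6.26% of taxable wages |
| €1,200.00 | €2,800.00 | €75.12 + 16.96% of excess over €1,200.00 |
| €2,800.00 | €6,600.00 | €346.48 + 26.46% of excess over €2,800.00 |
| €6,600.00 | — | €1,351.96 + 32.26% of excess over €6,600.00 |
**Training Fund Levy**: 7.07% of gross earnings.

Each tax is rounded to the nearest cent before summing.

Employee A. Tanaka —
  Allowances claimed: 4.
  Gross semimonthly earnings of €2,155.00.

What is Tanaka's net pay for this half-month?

Earnings Tax: taxable = €2,155.00 − 4×€102.00 = €1,747.00
  €75.12 + 16.96% × (€1,747.00 − €1,200.00) = €75.12 + 16.96% × €547.00 = €167.89
Training Fund Levy: 7.07% × €2,155.00 = €152.36
Total withheld: €167.89 + €152.36 = €320.25
Net pay: €2,155.00 − €320.25 = €1,834.75

€1,834.75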